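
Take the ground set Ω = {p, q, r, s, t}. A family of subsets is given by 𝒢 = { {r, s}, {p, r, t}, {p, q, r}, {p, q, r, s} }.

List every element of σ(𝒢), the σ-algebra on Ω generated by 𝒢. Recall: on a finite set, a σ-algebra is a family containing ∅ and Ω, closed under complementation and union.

σ(𝒢) (32 sets): { ∅, {p}, {q}, {r}, {s}, {t}, {p, q}, {p, r}, {p, s}, {p, t}, {q, r}, {q, s}, {q, t}, {r, s}, {r, t}, {s, t}, {p, q, r}, {p, q, s}, {p, q, t}, {p, r, s}, {p, r, t}, {p, s, t}, {q, r, s}, {q, r, t}, {q, s, t}, {r, s, t}, {p, q, r, s}, {p, q, r, t}, {p, q, s, t}, {p, r, s, t}, {q, r, s, t}, Ω }

Working:
Start: 𝒢 ∪ {∅, Ω} = { ∅, {r, s}, {p, q, r}, {p, r, t}, {p, q, r, s}, Ω }.
Step 1: 6 new —
  {t}  = Ω∖{p, q, r, s}
  {q, s}  = Ω∖{p, r, t}
  {s, t}  = Ω∖{p, q, r}
  {p, q, t}  = Ω∖{r, s}
  {p, q, r, t}  = {p, q, r} ∪ {p, r, t}
  {p, r, s, t}  = {r, s} ∪ {p, r, t}
Step 2 (6 new):
  {q}  = Ω∖{p, r, s, t}
  {s}  = Ω∖{p, q, r, t}
  {q, r, s}  = {r, s} ∪ {q, s}
  {q, s, t}  = {t} ∪ {q, s}
  {r, s, t}  = {r, s} ∪ {t}
  {p, q, s, t}  = {s, t} ∪ {p, q, t}
Step 3: 6 new —
  {r}  = Ω∖{p, q, s, t}
  {p, q}  = Ω∖{r, s, t}
  {p, r}  = Ω∖{q, s, t}
  {p, t}  = Ω∖{q, r, s}
  {q, t}  = {q} ∪ {t}
  {q, r, s, t}  = {s, t} ∪ {q, r, s}
Step 4. New:
  {p}  = Ω∖{q, r, s, t}
  {q, r}  = {q} ∪ {r}
  {r, t}  = {t} ∪ {r}
  {p, q, s}  = {p, q} ∪ {s}
  {p, r, s}  = Ω∖{q, t}
  {p, s, t}  = {s, t} ∪ {p, t}
  {q, r, t}  = {q, t} ∪ {r}
Step 5. New:
  {p, s}  = Ω∖{q, r, t}
Step 6: stable.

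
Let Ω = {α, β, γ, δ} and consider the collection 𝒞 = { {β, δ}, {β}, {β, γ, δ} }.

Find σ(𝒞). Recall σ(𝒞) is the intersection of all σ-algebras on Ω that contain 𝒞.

Answer: σ(𝒞) = { ∅, {α}, {β}, {γ}, {δ}, {α, β}, {α, γ}, {α, δ}, {β, γ}, {β, δ}, {γ, δ}, {α, β, γ}, {α, β, δ}, {α, γ, δ}, {β, γ, δ}, Ω }

Trace:
Initial family (5 sets): { ∅, {β}, {β, δ}, {β, γ, δ}, Ω }.
Round 1 adds 3:
  {α}  = {β, γ, δ}ᶜ
  {α, γ}  = {β, δ}ᶜ
  {α, γ, δ}  = {β}ᶜ
  [8 total]
Round 2: +3 →
  {α, β}  = {β} ∪ {α}
  {α, β, γ}  = {β} ∪ {α, γ}
  {α, β, δ}  = {β, δ} ∪ {α}
  [11 total]
Round 3 adds 3:
  {γ}  = {α, β, δ}ᶜ
  {δ}  = {α, β, γ}ᶜ
  {γ, δ}  = {α, β}ᶜ
  [14 total]
Round 4: 2 new —
  {α, δ}  = {δ} ∪ {α}
  {β, γ}  = {γ} ∪ {β}
  [16 total]
Round 5: closed — nothing new.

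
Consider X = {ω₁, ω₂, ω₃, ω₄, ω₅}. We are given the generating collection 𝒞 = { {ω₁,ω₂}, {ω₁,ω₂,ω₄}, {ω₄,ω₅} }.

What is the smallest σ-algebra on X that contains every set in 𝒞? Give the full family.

Take S₀ = 𝒞 ∪ {∅, X} = { ∅, {ω₁,ω₂}, {ω₄,ω₅}, {ω₁,ω₂,ω₄}, X }.
Step 1. New:
  {ω₃,ω₅}  = ᶜ of {ω₁,ω₂,ω₄}
  {ω₁,ω₂,ω₃}  = ᶜ of {ω₄,ω₅}
  {ω₃,ω₄,ω₅}  = ᶜ of {ω₁,ω₂}
  {ω₁,ω₂,ω₄,ω₅}  = {ω₄,ω₅} ∪ {ω₁,ω₂}
  (now 9)
Step 2 (3 new):
  {ω₃}  = ᶜ of {ω₁,ω₂,ω₄,ω₅}
  {ω₁,ω₂,ω₃,ω₄}  = {ω₁,ω₂,ω₃} ∪ {ω₁,ω₂,ω₄}
  {ω₁,ω₂,ω₃,ω₅}  = {ω₁,ω₂,ω₃} ∪ {ω₃,ω₅}
  (now 12)
Step 3: +2 →
  {ω₄}  = ᶜ of {ω₁,ω₂,ω₃,ω₅}
  {ω₅}  = ᶜ of {ω₁,ω₂,ω₃,ω₄}
  (now 14)
Step 4. New:
  {ω₃,ω₄}  = {ω₃} ∪ {ω₄}
  {ω₁,ω₂,ω₅}  = {ω₁,ω₂} ∪ {ω₅}
  (now 16)
Step 5: already closed under ᶜ and ∪.

Therefore σ(𝒞) = { ∅, {ω₃}, {ω₄}, {ω₅}, {ω₁,ω₂}, {ω₃,ω₄}, {ω₃,ω₅}, {ω₄,ω₅}, {ω₁,ω₂,ω₃}, {ω₁,ω₂,ω₄}, {ω₁,ω₂,ω₅}, {ω₃,ω₄,ω₅}, {ω₁,ω₂,ω₃,ω₄}, {ω₁,ω₂,ω₃,ω₅}, {ω₁,ω₂,ω₄,ω₅}, X } (|σ(𝒞)| = 16).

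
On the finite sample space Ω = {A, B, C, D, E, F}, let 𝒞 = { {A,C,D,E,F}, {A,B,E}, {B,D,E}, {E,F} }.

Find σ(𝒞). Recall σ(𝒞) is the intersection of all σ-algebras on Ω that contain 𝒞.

Seed the family with 𝒞 together with ∅ and Ω: { {}, {E,F}, {A,B,E}, {B,D,E}, {A,C,D,E,F}, Ω }.
Pass 1. New:
  {B}  = {A,C,D,E,F}ᶜ
  {A,C,F}  = {B,D,E}ᶜ
  {C,D,F}  = {A,B,E}ᶜ
  {A,B,C,D}  = {E,F}ᶜ
  {A,B,D,E}  = {A,B,E} ∪ {B,D,E}
  {A,B,E,F}  = {A,B,E} ∪ {E,F}
  {B,D,E,F}  = {E,F} ∪ {B,D,E}
Pass 2. New:
  {A,C}  = {B,D,E,F}ᶜ
  {C,D}  = {A,B,E,F}ᶜ
  {C,F}  = {A,B,D,E}ᶜ
  {B,E,F}  = {E,F} ∪ {B}
  {A,B,C,F}  = {A,C,F} ∪ {B}
  {A,C,D,F}  = {A,C,F} ∪ {C,D,F}
  {A,C,E,F}  = {E,F} ∪ {A,C,F}
  {B,C,D,F}  = {B} ∪ {C,D,F}
  {C,D,E,F}  = {E,F} ∪ {C,D,F}
  {A,B,C,D,E}  = {A,B,D,E} ∪ {A,B,C,D}
  {A,B,C,D,F}  = {A,C,F} ∪ {A,B,C,D}
  {A,B,C,E,F}  = {A,C,F} ∪ {A,B,E}
  {A,B,D,E,F}  = {E,F} ∪ {A,B,D,E}
  {B,C,D,E,F}  = {B,D,E,F} ∪ {C,D,F}
Pass 3: 18 new —
  {A}  = {B,C,D,E,F}ᶜ
  {C}  = {A,B,D,E,F}ᶜ
  {D}  = {A,B,C,E,F}ᶜ
  {E}  = {A,B,C,D,F}ᶜ
  {F}  = {A,B,C,D,E}ᶜ
  {A,B}  = {C,D,E,F}ᶜ
  {A,E}  = {B,C,D,F}ᶜ
  {B,D}  = {A,C,E,F}ᶜ
  {B,E}  = {A,C,D,F}ᶜ
  {D,E}  = {A,B,C,F}ᶜ
  {A,B,C}  = {B} ∪ {A,C}
  {A,C,D}  = {B,E,F}ᶜ
  {B,C,D}  = {C,D} ∪ {B}
  {B,C,F}  = {B} ∪ {C,F}
  {C,E,F}  = {E,F} ∪ {C,F}
  {A,B,C,E}  = {A,C} ∪ {A,B,E}
  {B,C,D,E}  = {C,D} ∪ {B,D,E}
  {B,C,E,F}  = {B,E,F} ∪ {C,F}
Pass 4: +16 →
  {A,D}  = {B,C,E,F}ᶜ
  {A,F}  = {B,C,D,E}ᶜ
  {B,C}  = {B} ∪ {C}
  {B,F}  = {B} ∪ {F}
  {C,E}  = {C} ∪ {E}
  {D,F}  = {A,B,C,E}ᶜ
  {A,B,D}  = {C,E,F}ᶜ
  {A,B,F}  = {A,B} ∪ {F}
  {A,C,E}  = {A,C} ∪ {A,E}
  {A,D,E}  = {B,C,F}ᶜ
  {A,E,F}  = {B,C,D}ᶜ
  {B,C,E}  = {C} ∪ {B,E}
  {B,D,F}  = {B,D} ∪ {F}
  {C,D,E}  = {C,D} ∪ {D,E}
  {D,E,F}  = {A,B,C}ᶜ
  {A,C,D,E}  = {C,D} ∪ {A,E}
Pass 5 adds 3:
  {A,D,F}  = {B,C,E}ᶜ
  {A,B,D,F}  = {C,E}ᶜ
  {A,D,E,F}  = {B,C}ᶜ
Pass 6: no new sets; the family is a σ-algebra.

Hence σ(𝒞) has 64 members: { {}, {A}, {B}, {C}, {D}, {E}, {F}, {A,B}, {A,C}, {A,D}, {A,E}, {A,F}, {B,C}, {B,D}, {B,E}, {B,F}, {C,D}, {C,E}, {C,F}, {D,E}, {D,F}, {E,F}, {A,B,C}, {A,B,D}, {A,B,E}, {A,B,F}, {A,C,D}, {A,C,E}, {A,C,F}, {A,D,E}, {A,D,F}, {A,E,F}, {B,C,D}, {B,C,E}, {B,C,F}, {B,D,E}, {B,D,F}, {B,E,F}, {C,D,E}, {C,D,F}, {C,E,F}, {D,E,F}, {A,B,C,D}, {A,B,C,E}, {A,B,C,F}, {A,B,D,E}, {A,B,D,F}, {A,B,E,F}, {A,C,D,E}, {A,C,D,F}, {A,C,E,F}, {A,D,E,F}, {B,C,D,E}, {B,C,D,F}, {B,C,E,F}, {B,D,E,F}, {C,D,E,F}, {A,B,C,D,E}, {A,B,C,D,F}, {A,B,C,E,F}, {A,B,D,E,F}, {A,C,D,E,F}, {B,C,D,E,F}, Ω }.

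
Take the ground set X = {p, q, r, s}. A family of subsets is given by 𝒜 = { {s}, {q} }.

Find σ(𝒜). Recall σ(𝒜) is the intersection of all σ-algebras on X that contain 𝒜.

σ(𝒜) (8 sets): { ∅, {q}, {s}, {p,r}, {q,s}, {p,q,r}, {p,r,s}, X }

Check:
Start: 𝒜 ∪ {∅, X} = { ∅, {q}, {s}, X }.
Round 1: 3 new —
  {q,s}  = {q} ∪ {s}
  {p,q,r}  = ᶜ of {s}
  {p,r,s}  = ᶜ of {q}
  [7 total]
Round 2 (1 new):
  {p,r}  = ᶜ of {q,s}
  [8 total]
Round 3: closed — nothing new.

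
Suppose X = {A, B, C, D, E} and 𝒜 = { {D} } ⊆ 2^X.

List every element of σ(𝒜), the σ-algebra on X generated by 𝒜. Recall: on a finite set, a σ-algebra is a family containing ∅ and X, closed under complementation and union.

Answer: σ(𝒜) = { {}, {D}, {A, B, C, E}, X }

Derivation:
Start: 𝒜 ∪ {∅, X} = { {}, {D}, X }.
Iteration 1. New:
  {A, B, C, E}  = complement {D}
  [4 total]
After Iteration 2 the family is unchanged; done.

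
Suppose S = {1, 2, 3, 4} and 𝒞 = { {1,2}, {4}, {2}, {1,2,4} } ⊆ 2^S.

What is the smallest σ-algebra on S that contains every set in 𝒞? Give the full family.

|σ(𝒞)| = 16.  σ(𝒞) = { {}, {1}, {2}, {3}, {4}, {1,2}, {1,3}, {1,4}, {2,3}, {2,4}, {3,4}, {1,2,3}, {1,2,4}, {1,3,4}, {2,3,4}, S }

Check:
Take S₀ = 𝒞 ∪ {∅, S} = { {}, {2}, {4}, {1,2}, {1,2,4}, S }.
Round 1: 5 new —
  {3}  = S∖{1,2,4}
  {2,4}  = {4} ∪ {2}
  {3,4}  = S∖{1,2}
  {1,2,3}  = S∖{4}
  {1,3,4}  = S∖{2}
Round 2 (3 new):
  {1,3}  = S∖{2,4}
  {2,3}  = {2} ∪ {3}
  {2,3,4}  = {3,4} ∪ {2}
Round 3: +2 →
  {1}  = S∖{2,3,4}
  {1,4}  = S∖{2,3}
After Round 4 the family is unchanged; done.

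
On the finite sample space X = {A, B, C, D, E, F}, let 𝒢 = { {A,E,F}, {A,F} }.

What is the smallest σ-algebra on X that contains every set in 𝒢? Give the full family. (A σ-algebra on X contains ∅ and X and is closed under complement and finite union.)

Initial family (4 sets): { {}, {A,F}, {A,E,F}, X }.
Round 1. New:
  {B,C,D}  = X∖{A,E,F}
  {B,C,D,E}  = X∖{A,F}
Round 2 adds 1:
  {A,B,C,D,F}  = {B,C,D} ∪ {A,F}
Round 3. New:
  {E}  = X∖{A,B,C,D,F}
Round 4 adds nothing — fixpoint reached.

|σ(𝒢)| = 8.  σ(𝒢) = { {}, {E}, {A,F}, {A,E,F}, {B,C,D}, {B,C,D,E}, {A,B,C,D,F}, X }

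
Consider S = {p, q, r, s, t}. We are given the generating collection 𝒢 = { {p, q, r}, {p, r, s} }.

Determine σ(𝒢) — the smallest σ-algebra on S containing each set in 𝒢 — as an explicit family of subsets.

Start: 𝒢 ∪ {∅, S} = { ∅, {p, q, r}, {p, r, s}, S }.
Step 1: +3 →
  {q, t}  = S∖{p, r, s}
  {s, t}  = S∖{p, q, r}
  {p, q, r, s}  = {p, q, r} ∪ {p, r, s}
  |family| = 7
Step 2: 4 new —
  {t}  = S∖{p, q, r, s}
  {q, s, t}  = {s, t} ∪ {q, t}
  {p, q, r, t}  = {q, t} ∪ {p, q, r}
  {p, r, s, t}  = {s, t} ∪ {p, r, s}
  |family| = 11
Step 3: 3 new —
  {q}  = S∖{p, r, s, t}
  {s}  = S∖{p, q, r, t}
  {p, r}  = S∖{q, s, t}
  |family| = 14
Step 4: +2 →
  {q, s}  = {s} ∪ {q}
  {p, r, t}  = {p, r} ∪ {t}
  |family| = 16
After Step 5 the family is unchanged; done.

σ(𝒢) = { ∅, {q}, {s}, {t}, {p, r}, {q, s}, {q, t}, {s, t}, {p, q, r}, {p, r, s}, {p, r, t}, {q, s, t}, {p, q, r, s}, {p, q, r, t}, {p, r, s, t}, S }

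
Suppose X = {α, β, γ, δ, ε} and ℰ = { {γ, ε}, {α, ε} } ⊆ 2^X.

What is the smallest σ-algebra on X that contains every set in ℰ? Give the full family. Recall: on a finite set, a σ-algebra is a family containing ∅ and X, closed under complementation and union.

Seed the family with ℰ together with ∅ and X: { {}, {α, ε}, {γ, ε}, X }.
Iteration 1. New:
  {α, β, δ}  = {γ, ε}ᶜ
  {α, γ, ε}  = {γ, ε} ∪ {α, ε}
  {β, γ, δ}  = {α, ε}ᶜ
  [7 total]
Iteration 2: +4 →
  {β, δ}  = {α, γ, ε}ᶜ
  {α, β, γ, δ}  = {β, γ, δ} ∪ {α, β, δ}
  {α, β, δ, ε}  = {α, ε} ∪ {α, β, δ}
  {β, γ, δ, ε}  = {β, γ, δ} ∪ {γ, ε}
  [11 total]
Iteration 3 (3 new):
  {α}  = {β, γ, δ, ε}ᶜ
  {γ}  = {α, β, δ, ε}ᶜ
  {ε}  = {α, β, γ, δ}ᶜ
  [14 total]
Iteration 4: 2 new —
  {α, γ}  = {γ} ∪ {α}
  {β, δ, ε}  = {β, δ} ∪ {ε}
  [16 total]
Iteration 5: no new sets; the family is a σ-algebra.

σ(ℰ) = { {}, {α}, {γ}, {ε}, {α, γ}, {α, ε}, {β, δ}, {γ, ε}, {α, β, δ}, {α, γ, ε}, {β, γ, δ}, {β, δ, ε}, {α, β, γ, δ}, {α, β, δ, ε}, {β, γ, δ, ε}, X }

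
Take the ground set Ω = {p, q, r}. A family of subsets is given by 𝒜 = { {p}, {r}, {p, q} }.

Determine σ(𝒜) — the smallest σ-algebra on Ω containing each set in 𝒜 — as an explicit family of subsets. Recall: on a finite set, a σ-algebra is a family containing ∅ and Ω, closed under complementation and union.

Initial family (5 sets): { ∅, {p}, {r}, {p, q}, Ω }.
Step 1: 2 new —
  {p, r}  = {r} ∪ {p}
  {q, r}  = ᶜ of {p}
Step 2 adds 1:
  {q}  = ᶜ of {p, r}
Step 3 adds nothing — fixpoint reached.

σ(𝒜) = { ∅, {p}, {q}, {r}, {p, q}, {p, r}, {q, r}, Ω }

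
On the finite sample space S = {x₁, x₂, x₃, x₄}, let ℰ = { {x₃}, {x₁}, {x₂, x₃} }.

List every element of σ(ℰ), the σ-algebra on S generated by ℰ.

Take S₀ = ℰ ∪ {∅, S} = { {}, {x₁}, {x₃}, {x₂, x₃}, S }.
Round 1: 5 new —
  {x₁, x₃}  = {x₃} ∪ {x₁}
  {x₁, x₄}  = complement {x₂, x₃}
  {x₁, x₂, x₃}  = {x₂, x₃} ∪ {x₁}
  {x₁, x₂, x₄}  = complement {x₃}
  {x₂, x₃, x₄}  = complement {x₁}
  — 10 sets.
Round 2 adds 3:
  {x₄}  = complement {x₁, x₂, x₃}
  {x₂, x₄}  = complement {x₁, x₃}
  {x₁, x₃, x₄}  = {x₃} ∪ {x₁, x₄}
  — 13 sets.
Round 3 (2 new):
  {x₂}  = complement {x₁, x₃, x₄}
  {x₃, x₄}  = {x₃} ∪ {x₄}
  — 15 sets.
Round 4: +1 →
  {x₁, x₂}  = complement {x₃, x₄}
  — 16 sets.
Round 5 adds nothing — fixpoint reached.

σ(ℰ) = { {}, {x₁}, {x₂}, {x₃}, {x₄}, {x₁, x₂}, {x₁, x₃}, {x₁, x₄}, {x₂, x₃}, {x₂, x₄}, {x₃, x₄}, {x₁, x₂, x₃}, {x₁, x₂, x₄}, {x₁, x₃, x₄}, {x₂, x₃, x₄}, S }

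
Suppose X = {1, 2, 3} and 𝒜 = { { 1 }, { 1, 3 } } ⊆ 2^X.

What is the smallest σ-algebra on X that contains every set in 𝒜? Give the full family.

Take S₀ = 𝒜 ∪ {∅, X} = { {  }, { 1 }, { 1, 3 }, X }.
Round 1: 2 new —
  { 2 }  = X∖{ 1, 3 }
  { 2, 3 }  = X∖{ 1 }
Round 2 (1 new):
  { 1, 2 }  = { 2 } ∪ { 1 }
Round 3: +1 →
  { 3 }  = X∖{ 1, 2 }
Round 4: already closed under ᶜ and ∪.

|σ(𝒜)| = 8.  σ(𝒜) = { {  }, { 1 }, { 2 }, { 3 }, { 1, 2 }, { 1, 3 }, { 2, 3 }, X }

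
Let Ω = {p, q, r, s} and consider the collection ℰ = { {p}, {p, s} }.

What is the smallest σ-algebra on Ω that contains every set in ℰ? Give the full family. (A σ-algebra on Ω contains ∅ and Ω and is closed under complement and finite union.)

Start: ℰ ∪ {∅, Ω} = { ∅, {p}, {p, s}, Ω }.
Iteration 1 adds 2:
  {q, r}  = {p, s}ᶜ
  {q, r, s}  = {p}ᶜ
Iteration 2: +1 →
  {p, q, r}  = {q, r} ∪ {p}
Iteration 3: 1 new —
  {s}  = {p, q, r}ᶜ
Iteration 4 adds nothing — fixpoint reached.

|σ(ℰ)| = 8.  σ(ℰ) = { ∅, {p}, {s}, {p, s}, {q, r}, {p, q, r}, {q, r, s}, Ω }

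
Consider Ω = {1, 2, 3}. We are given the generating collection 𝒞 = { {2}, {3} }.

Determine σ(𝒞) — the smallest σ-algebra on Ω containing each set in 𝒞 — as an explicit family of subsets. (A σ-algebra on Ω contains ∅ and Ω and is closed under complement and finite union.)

σ(𝒞) = { {}, {1}, {2}, {3}, {1, 2}, {1, 3}, {2, 3}, Ω }

Working:
Start: 𝒞 ∪ {∅, Ω} = { {}, {2}, {3}, Ω }.
Step 1. New:
  {1, 2}  = complement {3}
  {1, 3}  = complement {2}
  {2, 3}  = {3} ∪ {2}
  [7 total]
Step 2 adds 1:
  {1}  = complement {2, 3}
  [8 total]
Step 3: stable.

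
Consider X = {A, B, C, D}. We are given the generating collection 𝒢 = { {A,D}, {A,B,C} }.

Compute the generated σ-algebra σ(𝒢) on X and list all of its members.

Begin from { {}, {A,D}, {A,B,C}, X } (that is, 𝒢 plus ∅ and X).
Pass 1: +2 →
  {D}  = ᶜ of {A,B,C}
  {B,C}  = ᶜ of {A,D}
  (now 6)
Pass 2: 1 new —
  {B,C,D}  = {B,C} ∪ {D}
  (now 7)
Pass 3. New:
  {A}  = ᶜ of {B,C,D}
  (now 8)
Pass 4: closed — nothing new.

Therefore σ(𝒢) = { {}, {A}, {D}, {A,D}, {B,C}, {A,B,C}, {B,C,D}, X } (|σ(𝒢)| = 8).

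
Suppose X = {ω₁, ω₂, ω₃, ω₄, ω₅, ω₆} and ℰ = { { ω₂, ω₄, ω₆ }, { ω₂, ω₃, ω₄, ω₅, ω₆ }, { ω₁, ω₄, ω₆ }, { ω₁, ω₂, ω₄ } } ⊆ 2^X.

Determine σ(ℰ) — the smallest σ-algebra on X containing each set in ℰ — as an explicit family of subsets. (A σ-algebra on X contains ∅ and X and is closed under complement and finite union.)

Seed the family with ℰ together with ∅ and X: { ∅, { ω₁, ω₂, ω₄ }, { ω₁, ω₄, ω₆ }, { ω₂, ω₄, ω₆ }, { ω₂, ω₃, ω₄, ω₅, ω₆ }, X }.
Step 1. New:
  { ω₁ }  = X∖{ ω₂, ω₃, ω₄, ω₅, ω₆ }
  { ω₁, ω₃, ω₅ }  = X∖{ ω₂, ω₄, ω₆ }
  { ω₂, ω₃, ω₅ }  = X∖{ ω₁, ω₄, ω₆ }
  { ω₃, ω₅, ω₆ }  = X∖{ ω₁, ω₂, ω₄ }
  { ω₁, ω₂, ω₄, ω₆ }  = { ω₂, ω₄, ω₆ } ∪ { ω₁, ω₄, ω₆ }
  [11 total]
Step 2 adds 6:
  { ω₃, ω₅ }  = X∖{ ω₁, ω₂, ω₄, ω₆ }
  { ω₁, ω₂, ω₃, ω₅ }  = { ω₁, ω₃, ω₅ } ∪ { ω₂, ω₃, ω₅ }
  { ω₁, ω₃, ω₅, ω₆ }  = { ω₁, ω₃, ω₅ } ∪ { ω₃, ω₅, ω₆ }
  { ω₂, ω₃, ω₅, ω₆ }  = { ω₂, ω₃, ω₅ } ∪ { ω₃, ω₅, ω₆ }
  { ω₁, ω₂, ω₃, ω₄, ω₅ }  = { ω₁, ω₃, ω₅ } ∪ { ω₁, ω₂, ω₄ }
  { ω₁, ω₃, ω₄, ω₅, ω₆ }  = { ω₁, ω₃, ω₅ } ∪ { ω₁, ω₄, ω₆ }
  [17 total]
Step 3: +6 →
  { ω₂ }  = X∖{ ω₁, ω₃, ω₄, ω₅, ω₆ }
  { ω₆ }  = X∖{ ω₁, ω₂, ω₃, ω₄, ω₅ }
  { ω₁, ω₄ }  = X∖{ ω₂, ω₃, ω₅, ω₆ }
  { ω₂, ω₄ }  = X∖{ ω₁, ω₃, ω₅, ω₆ }
  { ω₄, ω₆ }  = X∖{ ω₁, ω₂, ω₃, ω₅ }
  { ω₁, ω₂, ω₃, ω₅, ω₆ }  = { ω₁, ω₃, ω₅, ω₆ } ∪ { ω₂, ω₃, ω₅ }
  [23 total]
Step 4 (7 new):
  { ω₄ }  = X∖{ ω₁, ω₂, ω₃, ω₅, ω₆ }
  { ω₁, ω₂ }  = { ω₂ } ∪ { ω₁ }
  { ω₁, ω₆ }  = { ω₆ } ∪ { ω₁ }
  { ω₂, ω₆ }  = { ω₂ } ∪ { ω₆ }
  { ω₁, ω₃, ω₄, ω₅ }  = { ω₁, ω₃, ω₅ } ∪ { ω₁, ω₄ }
  { ω₂, ω₃, ω₄, ω₅ }  = { ω₂, ω₃, ω₅ } ∪ { ω₂, ω₄ }
  { ω₃, ω₄, ω₅, ω₆ }  = { ω₃, ω₅, ω₆ } ∪ { ω₄, ω₆ }
  [30 total]
Step 5. New:
  { ω₁, ω₂, ω₆ }  = { ω₁, ω₂ } ∪ { ω₁, ω₆ }
  { ω₃, ω₄, ω₅ }  = { ω₃, ω₅ } ∪ { ω₄ }
  [32 total]
Step 6: closed — nothing new.

Hence σ(ℰ) has 32 members: { ∅, { ω₁ }, { ω₂ }, { ω₄ }, { ω₆ }, { ω₁, ω₂ }, { ω₁, ω₄ }, { ω₁, ω₆ }, { ω₂, ω₄ }, { ω₂, ω₆ }, { ω₃, ω₅ }, { ω₄, ω₆ }, { ω₁, ω₂, ω₄ }, { ω₁, ω₂, ω₆ }, { ω₁, ω₃, ω₅ }, { ω₁, ω₄, ω₆ }, { ω₂, ω₃, ω₅ }, { ω₂, ω₄, ω₆ }, { ω₃, ω₄, ω₅ }, { ω₃, ω₅, ω₆ }, { ω₁, ω₂, ω₃, ω₅ }, { ω₁, ω₂, ω₄, ω₆ }, { ω₁, ω₃, ω₄, ω₅ }, { ω₁, ω₃, ω₅, ω₆ }, { ω₂, ω₃, ω₄, ω₅ }, { ω₂, ω₃, ω₅, ω₆ }, { ω₃, ω₄, ω₅, ω₆ }, { ω₁, ω₂, ω₃, ω₄, ω₅ }, { ω₁, ω₂, ω₃, ω₅, ω₆ }, { ω₁, ω₃, ω₄, ω₅, ω₆ }, { ω₂, ω₃, ω₄, ω₅, ω₆ }, X }.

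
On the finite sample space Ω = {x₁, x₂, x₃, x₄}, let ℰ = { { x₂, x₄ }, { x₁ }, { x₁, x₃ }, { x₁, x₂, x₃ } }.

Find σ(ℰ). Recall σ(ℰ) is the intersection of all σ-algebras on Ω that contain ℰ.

Initial family (6 sets): { {}, { x₁ }, { x₁, x₃ }, { x₂, x₄ }, { x₁, x₂, x₃ }, Ω }.
Iteration 1 adds 3:
  { x₄ }  = ᶜ of { x₁, x₂, x₃ }
  { x₁, x₂, x₄ }  = { x₂, x₄ } ∪ { x₁ }
  { x₂, x₃, x₄ }  = ᶜ of { x₁ }
  — 9 sets.
Iteration 2 adds 3:
  { x₃ }  = ᶜ of { x₁, x₂, x₄ }
  { x₁, x₄ }  = { x₄ } ∪ { x₁ }
  { x₁, x₃, x₄ }  = { x₁, x₃ } ∪ { x₄ }
  — 12 sets.
Iteration 3 (3 new):
  { x₂ }  = ᶜ of { x₁, x₃, x₄ }
  { x₂, x₃ }  = ᶜ of { x₁, x₄ }
  { x₃, x₄ }  = { x₃ } ∪ { x₄ }
  — 15 sets.
Iteration 4 adds 1:
  { x₁, x₂ }  = ᶜ of { x₃, x₄ }
  — 16 sets.
After Iteration 5 the family is unchanged; done.

Hence σ(ℰ) has 16 members: { {}, { x₁ }, { x₂ }, { x₃ }, { x₄ }, { x₁, x₂ }, { x₁, x₃ }, { x₁, x₄ }, { x₂, x₃ }, { x₂, x₄ }, { x₃, x₄ }, { x₁, x₂, x₃ }, { x₁, x₂, x₄ }, { x₁, x₃, x₄ }, { x₂, x₃, x₄ }, Ω }.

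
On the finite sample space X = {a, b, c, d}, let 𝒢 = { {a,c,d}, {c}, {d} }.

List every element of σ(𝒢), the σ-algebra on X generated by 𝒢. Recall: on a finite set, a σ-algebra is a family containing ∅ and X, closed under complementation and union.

|σ(𝒢)| = 16.  σ(𝒢) = { {}, {a}, {b}, {c}, {d}, {a,b}, {a,c}, {a,d}, {b,c}, {b,d}, {c,d}, {a,b,c}, {a,b,d}, {a,c,d}, {b,c,d}, X }

Derivation:
Seed the family with 𝒢 together with ∅ and X: { {}, {c}, {d}, {a,c,d}, X }.
Iteration 1 (4 new):
  {b}  = ᶜ of {a,c,d}
  {c,d}  = {c} ∪ {d}
  {a,b,c}  = ᶜ of {d}
  {a,b,d}  = ᶜ of {c}
  (now 9)
Iteration 2 adds 4:
  {a,b}  = ᶜ of {c,d}
  {b,c}  = {b} ∪ {c}
  {b,d}  = {b} ∪ {d}
  {b,c,d}  = {c,d} ∪ {b}
  (now 13)
Iteration 3 adds 3:
  {a}  = ᶜ of {b,c,d}
  {a,c}  = ᶜ of {b,d}
  {a,d}  = ᶜ of {b,c}
  (now 16)
Iteration 4: closed — nothing new.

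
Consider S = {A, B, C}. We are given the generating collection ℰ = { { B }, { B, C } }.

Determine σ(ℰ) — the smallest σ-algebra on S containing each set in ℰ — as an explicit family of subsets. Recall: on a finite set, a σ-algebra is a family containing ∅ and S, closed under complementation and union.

|σ(ℰ)| = 8.  σ(ℰ) = { {  }, { A }, { B }, { C }, { A, B }, { A, C }, { B, C }, S }

Working:
Start: ℰ ∪ {∅, S} = { {  }, { B }, { B, C }, S }.
Iteration 1 (2 new):
  { A }  = S∖{ B, C }
  { A, C }  = S∖{ B }
  [6 total]
Iteration 2: +1 →
  { A, B }  = { B } ∪ { A }
  [7 total]
Iteration 3 (1 new):
  { C }  = S∖{ A, B }
  [8 total]
Iteration 4: stable.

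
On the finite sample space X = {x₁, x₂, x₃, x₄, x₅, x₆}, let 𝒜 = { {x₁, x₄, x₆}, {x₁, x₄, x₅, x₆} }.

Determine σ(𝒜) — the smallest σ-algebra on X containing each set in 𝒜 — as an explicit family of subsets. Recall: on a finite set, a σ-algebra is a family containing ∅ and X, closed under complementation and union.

Begin from { {}, {x₁, x₄, x₆}, {x₁, x₄, x₅, x₆}, X } (that is, 𝒜 plus ∅ and X).
Iteration 1 adds 2:
  {x₂, x₃}  = ᶜ of {x₁, x₄, x₅, x₆}
  {x₂, x₃, x₅}  = ᶜ of {x₁, x₄, x₆}
  |family| = 6
Iteration 2 adds 1:
  {x₁, x₂, x₃, x₄, x₆}  = {x₂, x₃} ∪ {x₁, x₄, x₆}
  |family| = 7
Iteration 3: +1 →
  {x₅}  = ᶜ of {x₁, x₂, x₃, x₄, x₆}
  |family| = 8
Iteration 4: no new sets; the family is a σ-algebra.

Therefore σ(𝒜) = { {}, {x₅}, {x₂, x₃}, {x₁, x₄, x₆}, {x₂, x₃, x₅}, {x₁, x₄, x₅, x₆}, {x₁, x₂, x₃, x₄, x₆}, X } (|σ(𝒜)| = 8).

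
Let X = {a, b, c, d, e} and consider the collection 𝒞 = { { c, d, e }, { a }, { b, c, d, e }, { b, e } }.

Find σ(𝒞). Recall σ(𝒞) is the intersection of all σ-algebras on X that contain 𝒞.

σ(𝒞) = { {}, { a }, { b }, { e }, { a, b }, { a, e }, { b, e }, { c, d }, { a, b, e }, { a, c, d }, { b, c, d }, { c, d, e }, { a, b, c, d }, { a, c, d, e }, { b, c, d, e }, X }

Working:
Take S₀ = 𝒞 ∪ {∅, X} = { {}, { a }, { b, e }, { c, d, e }, { b, c, d, e }, X }.
Iteration 1: +4 →
  { a, b }  = { c, d, e }ᶜ
  { a, b, e }  = { b, e } ∪ { a }
  { a, c, d }  = { b, e }ᶜ
  { a, c, d, e }  = { c, d, e } ∪ { a }
  (now 10)
Iteration 2 (3 new):
  { b }  = { a, c, d, e }ᶜ
  { c, d }  = { a, b, e }ᶜ
  { a, b, c, d }  = { a, b } ∪ { a, c, d }
  (now 13)
Iteration 3: 2 new —
  { e }  = { a, b, c, d }ᶜ
  { b, c, d }  = { c, d } ∪ { b }
  (now 15)
Iteration 4 (1 new):
  { a, e }  = { b, c, d }ᶜ
  (now 16)
Iteration 5: no new sets; the family is a σ-algebra.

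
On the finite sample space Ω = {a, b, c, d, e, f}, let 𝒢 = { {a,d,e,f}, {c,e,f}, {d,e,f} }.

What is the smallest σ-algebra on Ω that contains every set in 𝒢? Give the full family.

σ(𝒢) (32 sets): { {}, {a}, {b}, {c}, {d}, {a,b}, {a,c}, {a,d}, {b,c}, {b,d}, {c,d}, {e,f}, {a,b,c}, {a,b,d}, {a,c,d}, {a,e,f}, {b,c,d}, {b,e,f}, {c,e,f}, {d,e,f}, {a,b,c,d}, {a,b,e,f}, {a,c,e,f}, {a,d,e,f}, {b,c,e,f}, {b,d,e,f}, {c,d,e,f}, {a,b,c,e,f}, {a,b,d,e,f}, {a,c,d,e,f}, {b,c,d,e,f}, Ω }

Working:
Start: 𝒢 ∪ {∅, Ω} = { {}, {c,e,f}, {d,e,f}, {a,d,e,f}, Ω }.
Iteration 1. New:
  {b,c}  = {a,d,e,f}ᶜ
  {a,b,c}  = {d,e,f}ᶜ
  {a,b,d}  = {c,e,f}ᶜ
  {c,d,e,f}  = {c,e,f} ∪ {d,e,f}
  {a,c,d,e,f}  = {c,e,f} ∪ {a,d,e,f}
  (now 10)
Iteration 2 (7 new):
  {b}  = {a,c,d,e,f}ᶜ
  {a,b}  = {c,d,e,f}ᶜ
  {a,b,c,d}  = {a,b,c} ∪ {a,b,d}
  {b,c,e,f}  = {b,c} ∪ {c,e,f}
  {a,b,c,e,f}  = {a,b,c} ∪ {c,e,f}
  {a,b,d,e,f}  = {a,d,e,f} ∪ {a,b,d}
  {b,c,d,e,f}  = {c,d,e,f} ∪ {b,c}
  (now 17)
Iteration 3 adds 6:
  {a}  = {b,c,d,e,f}ᶜ
  {c}  = {a,b,d,e,f}ᶜ
  {d}  = {a,b,c,e,f}ᶜ
  {a,d}  = {b,c,e,f}ᶜ
  {e,f}  = {a,b,c,d}ᶜ
  {b,d,e,f}  = {b} ∪ {d,e,f}
  (now 23)
Iteration 4. New:
  {a,c}  = {b,d,e,f}ᶜ
  {b,d}  = {b} ∪ {d}
  {c,d}  = {c} ∪ {d}
  {a,c,d}  = {c} ∪ {a,d}
  {a,e,f}  = {e,f} ∪ {a}
  {b,c,d}  = {b,c} ∪ {d}
  {b,e,f}  = {e,f} ∪ {b}
  {a,b,e,f}  = {e,f} ∪ {a,b}
  {a,c,e,f}  = {a} ∪ {c,e,f}
  (now 32)
After Iteration 5 the family is unchanged; done.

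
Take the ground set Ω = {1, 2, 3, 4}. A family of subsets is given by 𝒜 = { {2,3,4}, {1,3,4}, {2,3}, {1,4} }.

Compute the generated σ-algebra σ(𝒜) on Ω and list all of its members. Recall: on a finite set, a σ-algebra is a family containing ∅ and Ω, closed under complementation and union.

Answer: σ(𝒜) = { ∅, {1}, {2}, {3}, {4}, {1,2}, {1,3}, {1,4}, {2,3}, {2,4}, {3,4}, {1,2,3}, {1,2,4}, {1,3,4}, {2,3,4}, Ω }

Trace:
Start: 𝒜 ∪ {∅, Ω} = { ∅, {1,4}, {2,3}, {1,3,4}, {2,3,4}, Ω }.
Pass 1: +2 →
  {1}  = {2,3,4}ᶜ
  {2}  = {1,3,4}ᶜ
  — 8 sets.
Pass 2 (3 new):
  {1,2}  = {2} ∪ {1}
  {1,2,3}  = {2,3} ∪ {1}
  {1,2,4}  = {2} ∪ {1,4}
  — 11 sets.
Pass 3: +3 →
  {3}  = {1,2,4}ᶜ
  {4}  = {1,2,3}ᶜ
  {3,4}  = {1,2}ᶜ
  — 14 sets.
Pass 4 (2 new):
  {1,3}  = {3} ∪ {1}
  {2,4}  = {4} ∪ {2}
  — 16 sets.
Pass 5: stable.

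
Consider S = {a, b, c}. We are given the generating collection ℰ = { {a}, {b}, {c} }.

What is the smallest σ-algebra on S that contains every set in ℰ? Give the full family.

Start: ℰ ∪ {∅, S} = { ∅, {a}, {b}, {c}, S }.
Round 1. New:
  {a,b}  = ᶜ of {c}
  {a,c}  = ᶜ of {b}
  {b,c}  = ᶜ of {a}
  (now 8)
Round 2: already closed under ᶜ and ∪.

Hence σ(ℰ) has 8 members: { ∅, {a}, {b}, {c}, {a,b}, {a,c}, {b,c}, S }.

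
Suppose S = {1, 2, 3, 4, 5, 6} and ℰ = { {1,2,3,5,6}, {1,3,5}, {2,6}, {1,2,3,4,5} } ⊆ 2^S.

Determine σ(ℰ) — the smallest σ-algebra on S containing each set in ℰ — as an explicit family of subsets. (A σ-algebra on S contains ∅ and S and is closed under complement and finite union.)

σ(ℰ) (16 sets): { {}, {2}, {4}, {6}, {2,4}, {2,6}, {4,6}, {1,3,5}, {2,4,6}, {1,2,3,5}, {1,3,4,5}, {1,3,5,6}, {1,2,3,4,5}, {1,2,3,5,6}, {1,3,4,5,6}, S }

Derivation:
Initial family (6 sets): { {}, {2,6}, {1,3,5}, {1,2,3,4,5}, {1,2,3,5,6}, S }.
Step 1. New:
  {4}  = S∖{1,2,3,5,6}
  {6}  = S∖{1,2,3,4,5}
  {2,4,6}  = S∖{1,3,5}
  {1,3,4,5}  = S∖{2,6}
  [10 total]
Step 2: +3 →
  {4,6}  = {6} ∪ {4}
  {1,3,5,6}  = {1,3,5} ∪ {6}
  {1,3,4,5,6}  = {6} ∪ {1,3,4,5}
  [13 total]
Step 3: 3 new —
  {2}  = S∖{1,3,4,5,6}
  {2,4}  = S∖{1,3,5,6}
  {1,2,3,5}  = S∖{4,6}
  [16 total]
After Step 4 the family is unchanged; done.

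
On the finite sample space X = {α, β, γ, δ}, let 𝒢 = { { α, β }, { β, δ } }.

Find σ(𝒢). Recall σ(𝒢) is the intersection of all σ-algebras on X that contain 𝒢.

Initial family (4 sets): { ∅, { α, β }, { β, δ }, X }.
Round 1 (3 new):
  { α, γ }  = complement { β, δ }
  { γ, δ }  = complement { α, β }
  { α, β, δ }  = { α, β } ∪ { β, δ }
  — 7 sets.
Round 2 (4 new):
  { γ }  = complement { α, β, δ }
  { α, β, γ }  = { α, β } ∪ { α, γ }
  { α, γ, δ }  = { γ, δ } ∪ { α, γ }
  { β, γ, δ }  = { γ, δ } ∪ { β, δ }
  — 11 sets.
Round 3: +3 →
  { α }  = complement { β, γ, δ }
  { β }  = complement { α, γ, δ }
  { δ }  = complement { α, β, γ }
  — 14 sets.
Round 4 (2 new):
  { α, δ }  = { δ } ∪ { α }
  { β, γ }  = { γ } ∪ { β }
  — 16 sets.
Round 5: closed — nothing new.

Therefore σ(𝒢) = { ∅, { α }, { β }, { γ }, { δ }, { α, β }, { α, γ }, { α, δ }, { β, γ }, { β, δ }, { γ, δ }, { α, β, γ }, { α, β, δ }, { α, γ, δ }, { β, γ, δ }, X } (|σ(𝒢)| = 16).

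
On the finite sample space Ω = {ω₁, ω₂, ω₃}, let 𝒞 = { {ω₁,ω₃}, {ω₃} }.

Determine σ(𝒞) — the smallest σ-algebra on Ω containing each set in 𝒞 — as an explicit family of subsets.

σ(𝒞) (8 sets): { {}, {ω₁}, {ω₂}, {ω₃}, {ω₁,ω₂}, {ω₁,ω₃}, {ω₂,ω₃}, Ω }

Derivation:
Begin from { {}, {ω₃}, {ω₁,ω₃}, Ω } (that is, 𝒞 plus ∅ and Ω).
Round 1 adds 2:
  {ω₂}  = {ω₁,ω₃}ᶜ
  {ω₁,ω₂}  = {ω₃}ᶜ
  (now 6)
Round 2 (1 new):
  {ω₂,ω₃}  = {ω₃} ∪ {ω₂}
  (now 7)
Round 3 adds 1:
  {ω₁}  = {ω₂,ω₃}ᶜ
  (now 8)
Round 4: no new sets; the family is a σ-algebra.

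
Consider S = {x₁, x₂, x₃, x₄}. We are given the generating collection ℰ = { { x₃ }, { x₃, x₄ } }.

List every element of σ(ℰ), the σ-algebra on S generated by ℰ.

Answer: σ(ℰ) = { {  }, { x₃ }, { x₄ }, { x₁, x₂ }, { x₃, x₄ }, { x₁, x₂, x₃ }, { x₁, x₂, x₄ }, S }

Check:
Seed the family with ℰ together with ∅ and S: { {  }, { x₃ }, { x₃, x₄ }, S }.
Step 1 adds 2:
  { x₁, x₂ }  = { x₃, x₄ }ᶜ
  { x₁, x₂, x₄ }  = { x₃ }ᶜ
  |family| = 6
Step 2. New:
  { x₁, x₂, x₃ }  = { x₃ } ∪ { x₁, x₂ }
  |family| = 7
Step 3: 1 new —
  { x₄ }  = { x₁, x₂, x₃ }ᶜ
  |family| = 8
Step 4: already closed under ᶜ and ∪.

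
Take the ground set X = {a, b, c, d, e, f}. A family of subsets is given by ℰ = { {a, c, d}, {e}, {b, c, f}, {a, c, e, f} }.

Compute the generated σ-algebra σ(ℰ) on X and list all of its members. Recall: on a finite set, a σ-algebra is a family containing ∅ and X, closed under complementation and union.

|σ(ℰ)| = 64.  σ(ℰ) = { ∅, {a}, {b}, {c}, {d}, {e}, {f}, {a, b}, {a, c}, {a, d}, {a, e}, {a, f}, {b, c}, {b, d}, {b, e}, {b, f}, {c, d}, {c, e}, {c, f}, {d, e}, {d, f}, {e, f}, {a, b, c}, {a, b, d}, {a, b, e}, {a, b, f}, {a, c, d}, {a, c, e}, {a, c, f}, {a, d, e}, {a, d, f}, {a, e, f}, {b, c, d}, {b, c, e}, {b, c, f}, {b, d, e}, {b, d, f}, {b, e, f}, {c, d, e}, {c, d, f}, {c, e, f}, {d, e, f}, {a, b, c, d}, {a, b, c, e}, {a, b, c, f}, {a, b, d, e}, {a, b, d, f}, {a, b, e, f}, {a, c, d, e}, {a, c, d, f}, {a, c, e, f}, {a, d, e, f}, {b, c, d, e}, {b, c, d, f}, {b, c, e, f}, {b, d, e, f}, {c, d, e, f}, {a, b, c, d, e}, {a, b, c, d, f}, {a, b, c, e, f}, {a, b, d, e, f}, {a, c, d, e, f}, {b, c, d, e, f}, X }

Derivation:
Begin from { ∅, {e}, {a, c, d}, {b, c, f}, {a, c, e, f}, X } (that is, ℰ plus ∅ and X).
Round 1. New:
  {b, d}  = {a, c, e, f}ᶜ
  {a, d, e}  = {b, c, f}ᶜ
  {b, e, f}  = {a, c, d}ᶜ
  {a, c, d, e}  = {a, c, d} ∪ {e}
  {b, c, e, f}  = {b, c, f} ∪ {e}
  {a, b, c, d, f}  = {e}ᶜ
  {a, b, c, e, f}  = {a, c, e, f} ∪ {b, c, f}
  {a, c, d, e, f}  = {a, c, e, f} ∪ {a, c, d}
  (now 14)
Round 2 (12 new):
  {b}  = {a, c, d, e, f}ᶜ
  {d}  = {a, b, c, e, f}ᶜ
  {a, d}  = {b, c, e, f}ᶜ
  {b, f}  = {a, c, d, e}ᶜ
  {b, d, e}  = {e} ∪ {b, d}
  {a, b, c, d}  = {a, c, d} ∪ {b, d}
  {a, b, d, e}  = {a, d, e} ∪ {b, d}
  {b, c, d, f}  = {b, c, f} ∪ {b, d}
  {b, d, e, f}  = {b, e, f} ∪ {b, d}
  {a, b, c, d, e}  = {a, c, d, e} ∪ {b, d}
  {a, b, d, e, f}  = {a, d, e} ∪ {b, e, f}
  {b, c, d, e, f}  = {b, d} ∪ {b, c, e, f}
  (now 26)
Round 3 (13 new):
  {a}  = {b, c, d, e, f}ᶜ
  {c}  = {a, b, d, e, f}ᶜ
  {f}  = {a, b, c, d, e}ᶜ
  {a, c}  = {b, d, e, f}ᶜ
  {a, e}  = {b, c, d, f}ᶜ
  {b, e}  = {b} ∪ {e}
  {c, f}  = {a, b, d, e}ᶜ
  {d, e}  = {e} ∪ {d}
  {e, f}  = {a, b, c, d}ᶜ
  {a, b, d}  = {b} ∪ {a, d}
  {a, c, f}  = {b, d, e}ᶜ
  {b, d, f}  = {b, d} ∪ {b, f}
  {a, b, d, f}  = {a, d} ∪ {b, f}
  (now 39)
Round 4: +25 →
  {a, b}  = {b} ∪ {a}
  {a, f}  = {a} ∪ {f}
  {b, c}  = {b} ∪ {c}
  {c, d}  = {c} ∪ {d}
  {c, e}  = {a, b, d, f}ᶜ
  {d, f}  = {d} ∪ {f}
  {a, b, c}  = {b} ∪ {a, c}
  {a, b, e}  = {b} ∪ {a, e}
  {a, b, f}  = {b, f} ∪ {a}
  {a, c, e}  = {b, d, f}ᶜ
  {a, d, f}  = {a, d} ∪ {f}
  {a, e, f}  = {a} ∪ {e, f}
  {b, c, d}  = {c} ∪ {b, d}
  {b, c, e}  = {c} ∪ {b, e}
  {c, d, e}  = {d, e} ∪ {c}
  {c, d, f}  = {c, f} ∪ {d}
  {c, e, f}  = {a, b, d}ᶜ
  {d, e, f}  = {d, e} ∪ {e, f}
  {a, b, c, e}  = {a, c} ∪ {b, e}
  {a, b, c, f}  = {d, e}ᶜ
  {a, b, e, f}  = {b, f} ∪ {a, e}
  {a, c, d, f}  = {b, e}ᶜ
  {a, d, e, f}  = {e, f} ∪ {a, d}
  {b, c, d, e}  = {b, d, e} ∪ {c}
  {c, d, e, f}  = {d, e} ∪ {c, f}
  (now 64)
Round 5: no new sets; the family is a σ-algebra.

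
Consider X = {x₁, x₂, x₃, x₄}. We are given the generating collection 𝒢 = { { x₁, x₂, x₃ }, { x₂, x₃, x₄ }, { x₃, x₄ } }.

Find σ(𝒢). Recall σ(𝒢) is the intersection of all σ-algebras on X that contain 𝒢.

σ(𝒢) (16 sets): { {}, { x₁ }, { x₂ }, { x₃ }, { x₄ }, { x₁, x₂ }, { x₁, x₃ }, { x₁, x₄ }, { x₂, x₃ }, { x₂, x₄ }, { x₃, x₄ }, { x₁, x₂, x₃ }, { x₁, x₂, x₄ }, { x₁, x₃, x₄ }, { x₂, x₃, x₄ }, X }

Check:
Initial family (5 sets): { {}, { x₃, x₄ }, { x₁, x₂, x₃ }, { x₂, x₃, x₄ }, X }.
Step 1 (3 new):
  { x₁ }  = complement { x₂, x₃, x₄ }
  { x₄ }  = complement { x₁, x₂, x₃ }
  { x₁, x₂ }  = complement { x₃, x₄ }
  [8 total]
Step 2: +3 →
  { x₁, x₄ }  = { x₄ } ∪ { x₁ }
  { x₁, x₂, x₄ }  = { x₄ } ∪ { x₁, x₂ }
  { x₁, x₃, x₄ }  = { x₃, x₄ } ∪ { x₁ }
  [11 total]
Step 3: +3 →
  { x₂ }  = complement { x₁, x₃, x₄ }
  { x₃ }  = complement { x₁, x₂, x₄ }
  { x₂, x₃ }  = complement { x₁, x₄ }
  [14 total]
Step 4. New:
  { x₁, x₃ }  = { x₃ } ∪ { x₁ }
  { x₂, x₄ }  = { x₄ } ∪ { x₂ }
  [16 total]
After Step 5 the family is unchanged; done.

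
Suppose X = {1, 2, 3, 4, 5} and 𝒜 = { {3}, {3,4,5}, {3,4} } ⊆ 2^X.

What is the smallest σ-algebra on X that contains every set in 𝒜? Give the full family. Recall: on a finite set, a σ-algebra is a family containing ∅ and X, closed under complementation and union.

|σ(𝒜)| = 16.  σ(𝒜) = { {}, {3}, {4}, {5}, {1,2}, {3,4}, {3,5}, {4,5}, {1,2,3}, {1,2,4}, {1,2,5}, {3,4,5}, {1,2,3,4}, {1,2,3,5}, {1,2,4,5}, X }

Working:
Seed the family with 𝒜 together with ∅ and X: { {}, {3}, {3,4}, {3,4,5}, X }.
Step 1 (3 new):
  {1,2}  = {3,4,5}ᶜ
  {1,2,5}  = {3,4}ᶜ
  {1,2,4,5}  = {3}ᶜ
  [8 total]
Step 2: +3 →
  {1,2,3}  = {3} ∪ {1,2}
  {1,2,3,4}  = {3,4} ∪ {1,2}
  {1,2,3,5}  = {3} ∪ {1,2,5}
  [11 total]
Step 3: +3 →
  {4}  = {1,2,3,5}ᶜ
  {5}  = {1,2,3,4}ᶜ
  {4,5}  = {1,2,3}ᶜ
  [14 total]
Step 4: +2 →
  {3,5}  = {3} ∪ {5}
  {1,2,4}  = {1,2} ∪ {4}
  [16 total]
Step 5: closed — nothing new.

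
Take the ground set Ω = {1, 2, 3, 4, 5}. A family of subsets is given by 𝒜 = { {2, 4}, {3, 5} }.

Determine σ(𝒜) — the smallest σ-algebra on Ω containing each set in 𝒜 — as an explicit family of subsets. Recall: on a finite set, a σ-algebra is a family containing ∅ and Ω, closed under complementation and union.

Take S₀ = 𝒜 ∪ {∅, Ω} = { ∅, {2, 4}, {3, 5}, Ω }.
Round 1. New:
  {1, 2, 4}  = complement {3, 5}
  {1, 3, 5}  = complement {2, 4}
  {2, 3, 4, 5}  = {3, 5} ∪ {2, 4}
  [7 total]
Round 2: +1 →
  {1}  = complement {2, 3, 4, 5}
  [8 total]
Round 3: stable.

Hence σ(𝒜) has 8 members: { ∅, {1}, {2, 4}, {3, 5}, {1, 2, 4}, {1, 3, 5}, {2, 3, 4, 5}, Ω }.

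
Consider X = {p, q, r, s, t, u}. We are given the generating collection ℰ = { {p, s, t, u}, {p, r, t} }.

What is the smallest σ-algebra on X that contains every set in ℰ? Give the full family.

Seed the family with ℰ together with ∅ and X: { ∅, {p, r, t}, {p, s, t, u}, X }.
Pass 1 adds 3:
  {q, r}  = {p, s, t, u}ᶜ
  {q, s, u}  = {p, r, t}ᶜ
  {p, r, s, t, u}  = {p, s, t, u} ∪ {p, r, t}
Pass 2: +4 →
  {q}  = {p, r, s, t, u}ᶜ
  {p, q, r, t}  = {q, r} ∪ {p, r, t}
  {q, r, s, u}  = {q, s, u} ∪ {q, r}
  {p, q, s, t, u}  = {q, s, u} ∪ {p, s, t, u}
Pass 3 (3 new):
  {r}  = {p, q, s, t, u}ᶜ
  {p, t}  = {q, r, s, u}ᶜ
  {s, u}  = {p, q, r, t}ᶜ
Pass 4 (2 new):
  {p, q, t}  = {p, t} ∪ {q}
  {r, s, u}  = {r} ∪ {s, u}
Pass 5: already closed under ᶜ and ∪.

|σ(ℰ)| = 16.  σ(ℰ) = { ∅, {q}, {r}, {p, t}, {q, r}, {s, u}, {p, q, t}, {p, r, t}, {q, s, u}, {r, s, u}, {p, q, r, t}, {p, s, t, u}, {q, r, s, u}, {p, q, s, t, u}, {p, r, s, t, u}, X }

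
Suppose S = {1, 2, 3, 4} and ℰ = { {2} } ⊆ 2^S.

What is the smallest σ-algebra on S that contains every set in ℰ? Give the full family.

Begin from { {}, {2}, S } (that is, ℰ plus ∅ and S).
Round 1 adds 1:
  {1,3,4}  = S∖{2}
  |family| = 4
After Round 2 the family is unchanged; done.

|σ(ℰ)| = 4.  σ(ℰ) = { {}, {2}, {1,3,4}, S }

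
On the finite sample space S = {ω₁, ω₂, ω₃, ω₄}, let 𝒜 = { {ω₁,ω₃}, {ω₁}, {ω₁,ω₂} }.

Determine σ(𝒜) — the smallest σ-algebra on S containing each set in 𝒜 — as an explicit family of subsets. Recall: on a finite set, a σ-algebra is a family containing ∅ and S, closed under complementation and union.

Answer: σ(𝒜) = { {}, {ω₁}, {ω₂}, {ω₃}, {ω₄}, {ω₁,ω₂}, {ω₁,ω₃}, {ω₁,ω₄}, {ω₂,ω₃}, {ω₂,ω₄}, {ω₃,ω₄}, {ω₁,ω₂,ω₃}, {ω₁,ω₂,ω₄}, {ω₁,ω₃,ω₄}, {ω₂,ω₃,ω₄}, S }

Trace:
Take S₀ = 𝒜 ∪ {∅, S} = { {}, {ω₁}, {ω₁,ω₂}, {ω₁,ω₃}, S }.
Pass 1: +4 →
  {ω₂,ω₄}  = ᶜ of {ω₁,ω₃}
  {ω₃,ω₄}  = ᶜ of {ω₁,ω₂}
  {ω₁,ω₂,ω₃}  = {ω₁,ω₂} ∪ {ω₁,ω₃}
  {ω₂,ω₃,ω₄}  = ᶜ of {ω₁}
  |family| = 9
Pass 2: 3 new —
  {ω₄}  = ᶜ of {ω₁,ω₂,ω₃}
  {ω₁,ω₂,ω₄}  = {ω₁,ω₂} ∪ {ω₂,ω₄}
  {ω₁,ω₃,ω₄}  = {ω₃,ω₄} ∪ {ω₁,ω₃}
  |family| = 12
Pass 3 adds 3:
  {ω₂}  = ᶜ of {ω₁,ω₃,ω₄}
  {ω₃}  = ᶜ of {ω₁,ω₂,ω₄}
  {ω₁,ω₄}  = {ω₄} ∪ {ω₁}
  |family| = 15
Pass 4: 1 new —
  {ω₂,ω₃}  = ᶜ of {ω₁,ω₄}
  |family| = 16
Pass 5: no new sets; the family is a σ-algebra.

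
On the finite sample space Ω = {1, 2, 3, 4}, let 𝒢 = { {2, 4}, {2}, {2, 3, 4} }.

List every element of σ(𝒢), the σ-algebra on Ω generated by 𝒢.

σ(𝒢) (16 sets): { ∅, {1}, {2}, {3}, {4}, {1, 2}, {1, 3}, {1, 4}, {2, 3}, {2, 4}, {3, 4}, {1, 2, 3}, {1, 2, 4}, {1, 3, 4}, {2, 3, 4}, Ω }

Derivation:
Seed the family with 𝒢 together with ∅ and Ω: { ∅, {2}, {2, 4}, {2, 3, 4}, Ω }.
Iteration 1. New:
  {1}  = ᶜ of {2, 3, 4}
  {1, 3}  = ᶜ of {2, 4}
  {1, 3, 4}  = ᶜ of {2}
  [8 total]
Iteration 2: 3 new —
  {1, 2}  = {2} ∪ {1}
  {1, 2, 3}  = {2} ∪ {1, 3}
  {1, 2, 4}  = {2, 4} ∪ {1}
  [11 total]
Iteration 3 adds 3:
  {3}  = ᶜ of {1, 2, 4}
  {4}  = ᶜ of {1, 2, 3}
  {3, 4}  = ᶜ of {1, 2}
  [14 total]
Iteration 4 (2 new):
  {1, 4}  = {4} ∪ {1}
  {2, 3}  = {3} ∪ {2}
  [16 total]
Iteration 5: already closed under ᶜ and ∪.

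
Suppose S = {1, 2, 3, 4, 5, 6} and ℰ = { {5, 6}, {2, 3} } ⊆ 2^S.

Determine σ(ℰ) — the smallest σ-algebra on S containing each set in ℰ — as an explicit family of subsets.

|σ(ℰ)| = 8.  σ(ℰ) = { {}, {1, 4}, {2, 3}, {5, 6}, {1, 2, 3, 4}, {1, 4, 5, 6}, {2, 3, 5, 6}, S }

Working:
Seed the family with ℰ together with ∅ and S: { {}, {2, 3}, {5, 6}, S }.
Round 1: +3 →
  {1, 2, 3, 4}  = complement {5, 6}
  {1, 4, 5, 6}  = complement {2, 3}
  {2, 3, 5, 6}  = {5, 6} ∪ {2, 3}
  |family| = 7
Round 2 adds 1:
  {1, 4}  = complement {2, 3, 5, 6}
  |family| = 8
Round 3: no new sets; the family is a σ-algebra.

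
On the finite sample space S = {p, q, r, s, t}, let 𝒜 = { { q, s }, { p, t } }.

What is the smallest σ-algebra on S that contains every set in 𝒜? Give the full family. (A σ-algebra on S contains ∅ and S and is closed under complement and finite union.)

σ(𝒜) (8 sets): { ∅, { r }, { p, t }, { q, s }, { p, r, t }, { q, r, s }, { p, q, s, t }, S }

Check:
Start: 𝒜 ∪ {∅, S} = { ∅, { p, t }, { q, s }, S }.
Iteration 1 (3 new):
  { p, r, t }  = { q, s }ᶜ
  { q, r, s }  = { p, t }ᶜ
  { p, q, s, t }  = { q, s } ∪ { p, t }
Iteration 2. New:
  { r }  = { p, q, s, t }ᶜ
Iteration 3: closed — nothing new.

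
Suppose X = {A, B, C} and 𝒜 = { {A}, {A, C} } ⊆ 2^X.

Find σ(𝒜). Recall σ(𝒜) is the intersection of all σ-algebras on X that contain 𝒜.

Take S₀ = 𝒜 ∪ {∅, X} = { {}, {A}, {A, C}, X }.
Pass 1 adds 2:
  {B}  = complement {A, C}
  {B, C}  = complement {A}
  |family| = 6
Pass 2: 1 new —
  {A, B}  = {B} ∪ {A}
  |family| = 7
Pass 3 adds 1:
  {C}  = complement {A, B}
  |family| = 8
Pass 4 adds nothing — fixpoint reached.

Hence σ(𝒜) has 8 members: { {}, {A}, {B}, {C}, {A, B}, {A, C}, {B, C}, X }.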